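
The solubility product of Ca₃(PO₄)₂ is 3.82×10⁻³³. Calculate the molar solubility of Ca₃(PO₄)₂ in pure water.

1.29×10⁻⁷ M

Ca₃(PO₄)₂(s) ⇌ 3 Ca²⁺(aq) + 2 PO₄³⁻(aq)
If s mol/L of Ca₃(PO₄)₂ dissolves, [Ca²⁺] = 3s and [PO₄³⁻] = 2s.
Ksp = [Ca²⁺]^3[PO₄³⁻]^2 = (3s)^3 · (2s)^2 = 108s^5
108s^5 = 3.82×10⁻³³  ⇒  s^5 = 3.54×10⁻³⁵
s = (3.54×10⁻³⁵)^(1/5) = 1.29×10⁻⁷ mol L⁻¹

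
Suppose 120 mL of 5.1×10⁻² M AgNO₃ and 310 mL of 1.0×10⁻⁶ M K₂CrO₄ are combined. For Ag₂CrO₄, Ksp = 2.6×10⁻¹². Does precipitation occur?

Yes

Total volume after mixing = 120 + 310 = 430 mL.
[Ag⁺] = (5.1×10⁻²)(120)/430 = 1.4×10⁻² M
[CrO₄²⁻] = (1.0×10⁻⁶)(310)/430 = 7.2×10⁻⁷ M
Q = [Ag⁺]^2[CrO₄²⁻] = 1.5×10⁻¹⁰
Because Q > Ksp (1.5×10⁻¹⁰ vs 2.6×10⁻¹²), a precipitate of Ag₂CrO₄ forms.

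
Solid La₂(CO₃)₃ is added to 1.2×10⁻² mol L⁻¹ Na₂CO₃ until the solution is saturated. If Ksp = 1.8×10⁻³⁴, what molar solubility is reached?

La₂(CO₃)₃(s) ⇌ 2 La³⁺(aq) + 3 CO₃²⁻(aq)
The solution already contains CO₃²⁻ at 1.2×10⁻² mol L⁻¹. Let s be the molar solubility of La₂(CO₃)₃.
[CO₃²⁻] ≈ 1.2×10⁻² mol L⁻¹ (common ion dominates); [La³⁺] = 2s.
Ksp = [La³⁺]^2[CO₃²⁻]^3 = (2s)^2(1.2×10⁻²)^3
(2s)^2 = 1.8×10⁻³⁴ / (1.2×10⁻²)^3 = 1.0×10⁻²⁸
s = 5.1×10⁻¹⁵ mol L⁻¹

5.1×10⁻¹⁵ M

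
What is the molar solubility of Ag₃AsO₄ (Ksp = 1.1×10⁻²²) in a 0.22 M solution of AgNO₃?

1.0×10⁻²⁰ M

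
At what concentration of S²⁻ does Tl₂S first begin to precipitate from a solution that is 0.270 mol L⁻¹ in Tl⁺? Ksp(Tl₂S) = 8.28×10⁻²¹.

The threshold for precipitation is Q = Ksp.
Tl₂S(s) ⇌ 2 Tl⁺(aq) + S²⁻(aq)
Ksp = [Tl⁺]^2[S²⁻] = [S²⁻](0.270)^2
[S²⁻] = 8.28×10⁻²¹ / (0.270)^2 = 1.14×10⁻¹⁹
[S²⁻] = 1.14×10⁻¹⁹ mol L⁻¹

1.14×10⁻¹⁹ M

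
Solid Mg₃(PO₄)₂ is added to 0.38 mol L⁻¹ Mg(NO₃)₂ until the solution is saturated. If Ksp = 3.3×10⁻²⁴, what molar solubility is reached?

3.9×10⁻¹² M

Mg₃(PO₄)₂(s) ⇌ 3 Mg²⁺(aq) + 2 PO₄³⁻(aq)
Let s be the solubility of Mg₃(PO₄)₂ here. The common ion gives [Mg²⁺] ≈ 0.38 mol L⁻¹, and [PO₄³⁻] = 2s.
Ksp = [Mg²⁺]^3[PO₄³⁻]^2 = (0.38)^3(2s)^2
(2s)^2 = 3.3×10⁻²⁴ / (0.38)^3 = 6.0×10⁻²³
s = 3.9×10⁻¹² mol L⁻¹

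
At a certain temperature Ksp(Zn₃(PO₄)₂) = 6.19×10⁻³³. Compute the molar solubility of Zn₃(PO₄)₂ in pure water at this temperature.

1.42×10⁻⁷ M

Zn₃(PO₄)₂(s) ⇌ 3 Zn²⁺(aq) + 2 PO₄³⁻(aq)
For each mole of Zn₃(PO₄)₂ that dissolves per liter, [Zn²⁺] = 3s and [PO₄³⁻] = 2s; let s denote this solubility.
Ksp = [Zn²⁺]^3[PO₄³⁻]^2 = (3s)^3 · (2s)^2 = 108s^5
108s^5 = 6.19×10⁻³³  ⇒  s^5 = 5.73×10⁻³⁵
s = 1.42×10⁻⁷ mol/L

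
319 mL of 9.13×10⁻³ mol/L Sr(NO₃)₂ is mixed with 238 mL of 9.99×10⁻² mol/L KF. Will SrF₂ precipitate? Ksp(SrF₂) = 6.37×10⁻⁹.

The combined volume is 557 mL.
[Sr²⁺] = (9.13×10⁻³)(319)/557 = 5.23×10⁻³ mol/L
[F⁻] = (9.99×10⁻²)(238)/557 = 4.27×10⁻² mol/L
Q = [Sr²⁺][F⁻]^2 = 9.53×10⁻⁶
Because Q > Ksp (9.53×10⁻⁶ vs 6.37×10⁻⁹), a precipitate of SrF₂ forms.

Yes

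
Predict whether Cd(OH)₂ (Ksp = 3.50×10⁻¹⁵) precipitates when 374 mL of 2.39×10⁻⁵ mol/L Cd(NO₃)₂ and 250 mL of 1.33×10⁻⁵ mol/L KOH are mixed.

After mixing, V = 374 mL + 250 mL = 624 mL.
[Cd²⁺] = (2.39×10⁻⁵)(374)/624 = 1.43×10⁻⁵ mol/L
[OH⁻] = (1.33×10⁻⁵)(250)/624 = 5.33×10⁻⁶ mol/L
Q = [Cd²⁺][OH⁻]^2 = 4.07×10⁻¹⁶
Q < Ksp (4.07×10⁻¹⁶ vs 3.50×10⁻¹⁵); the solution remains unsaturated and no precipitate forms.

No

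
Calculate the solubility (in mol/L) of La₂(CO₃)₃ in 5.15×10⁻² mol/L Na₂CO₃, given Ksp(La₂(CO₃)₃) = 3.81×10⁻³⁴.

La₂(CO₃)₃(s) ⇌ 2 La³⁺(aq) + 3 CO₃²⁻(aq)
With CO₃²⁻ already at 5.15×10⁻² mol/L and s small, take [CO₃²⁻] ≈ 5.15×10⁻² mol/L and [La³⁺] = 2s.
Ksp = [La³⁺]^2[CO₃²⁻]^3 = (2s)^2(5.15×10⁻²)^3
(2s)^2 = 3.81×10⁻³⁴ / (5.15×10⁻²)^3 = 2.79×10⁻³⁰
s = 8.35×10⁻¹⁶ mol/L

8.35×10⁻¹⁶ M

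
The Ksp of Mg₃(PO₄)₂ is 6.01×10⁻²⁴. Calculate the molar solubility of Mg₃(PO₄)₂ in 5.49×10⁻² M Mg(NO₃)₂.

9.53×10⁻¹¹ M

Mg₃(PO₄)₂(s) ⇌ 3 Mg²⁺(aq) + 2 PO₄³⁻(aq)
The solution already contains Mg²⁺ at 5.49×10⁻² M. Let s be the molar solubility of Mg₃(PO₄)₂.
[Mg²⁺] ≈ 5.49×10⁻² M (common ion dominates); [PO₄³⁻] = 2s.
Ksp = [Mg²⁺]^3[PO₄³⁻]^2 = (5.49×10⁻²)^3(2s)^2
(2s)^2 = 6.01×10⁻²⁴ / (5.49×10⁻²)^3 = 3.63×10⁻²⁰
s = 9.53×10⁻¹¹ M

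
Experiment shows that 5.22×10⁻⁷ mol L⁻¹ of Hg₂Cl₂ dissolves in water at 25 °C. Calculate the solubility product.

Hg₂Cl₂(s) ⇌ Hg₂²⁺(aq) + 2 Cl⁻(aq)
With molar solubility s: [Hg₂²⁺] = s, [Cl⁻] = 2s.
Ksp = [Hg₂²⁺][Cl⁻]^2 = s · (2s)^2 = 4s^3
Ksp = 4 × (5.22×10⁻⁷)^3 = 5.69×10⁻¹⁹

Ksp = 5.69×10⁻¹⁹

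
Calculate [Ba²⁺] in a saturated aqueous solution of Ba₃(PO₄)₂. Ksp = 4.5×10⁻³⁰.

Ba₃(PO₄)₂(s) ⇌ 3 Ba²⁺(aq) + 2 PO₄³⁻(aq)
Call the molar solubility s, so that [Ba²⁺] = 3s and [PO₄³⁻] = 2s.
Ksp = [Ba²⁺]^3[PO₄³⁻]^2 = (3s)^3 · (2s)^2 = 108s^5 = 4.5×10⁻³⁰
s = 5.3×10⁻⁷ mol L⁻¹
[Ba²⁺] = 3s = 1.6×10⁻⁶ mol L⁻¹

1.6×10⁻⁶ M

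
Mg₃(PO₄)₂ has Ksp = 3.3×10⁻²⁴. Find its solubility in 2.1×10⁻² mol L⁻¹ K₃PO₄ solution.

Mg₃(PO₄)₂(s) ⇌ 3 Mg²⁺(aq) + 2 PO₄³⁻(aq)
Let s be the solubility of Mg₃(PO₄)₂ here. The common ion gives [PO₄³⁻] ≈ 2.1×10⁻² mol L⁻¹, and [Mg²⁺] = 3s.
Ksp = [Mg²⁺]^3[PO₄³⁻]^2 = (3s)^3(2.1×10⁻²)^2
(3s)^3 = 3.3×10⁻²⁴ / (2.1×10⁻²)^2 = 7.5×10⁻²¹
s = 6.5×10⁻⁸ mol L⁻¹

6.5×10⁻⁸ M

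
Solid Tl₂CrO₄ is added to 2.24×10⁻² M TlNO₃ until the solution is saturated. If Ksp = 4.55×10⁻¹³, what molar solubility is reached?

9.07×10⁻¹⁰ M

Tl₂CrO₄(s) ⇌ 2 Tl⁺(aq) + CrO₄²⁻(aq)
With Tl⁺ already at 2.24×10⁻² M and s small, take [Tl⁺] ≈ 2.24×10⁻² M and [CrO₄²⁻] = s.
Ksp = [Tl⁺]^2[CrO₄²⁻] = (2.24×10⁻²)^2s
s = 4.55×10⁻¹³ / (2.24×10⁻²)^2 = 9.07×10⁻¹⁰
s = 9.07×10⁻¹⁰ M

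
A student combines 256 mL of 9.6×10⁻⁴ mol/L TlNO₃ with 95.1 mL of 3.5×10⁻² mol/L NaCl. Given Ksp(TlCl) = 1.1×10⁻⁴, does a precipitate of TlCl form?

No

After mixing, V = 256 mL + 95.1 mL = 351.1 mL.
[Tl⁺] = (9.6×10⁻⁴)(256)/351.1 = 7.0×10⁻⁴ mol/L
[Cl⁻] = (3.5×10⁻²)(95.1)/351.1 = 9.5×10⁻³ mol/L
Q = [Tl⁺][Cl⁻] = 6.6×10⁻⁶
Since Q (6.6×10⁻⁶) is less than Ksp (1.1×10⁻⁴), no TlCl precipitates.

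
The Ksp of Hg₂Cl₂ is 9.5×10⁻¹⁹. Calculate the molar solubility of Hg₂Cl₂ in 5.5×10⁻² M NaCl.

Hg₂Cl₂(s) ⇌ Hg₂²⁺(aq) + 2 Cl⁻(aq)
Let s be the solubility of Hg₂Cl₂ here. The common ion gives [Cl⁻] ≈ 5.5×10⁻² M, and [Hg₂²⁺] = s.
Ksp = [Hg₂²⁺][Cl⁻]^2 = s(5.5×10⁻²)^2
s = 9.5×10⁻¹⁹ / (5.5×10⁻²)^2 = 3.1×10⁻¹⁶
s = 3.1×10⁻¹⁶ M

3.1×10⁻¹⁶ M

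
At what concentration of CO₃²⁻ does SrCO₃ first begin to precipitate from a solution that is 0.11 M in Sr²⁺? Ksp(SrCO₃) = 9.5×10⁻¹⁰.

A salt starts to precipitate once the ion product Q reaches its Ksp.
SrCO₃(s) ⇌ Sr²⁺(aq) + CO₃²⁻(aq)
Ksp = [Sr²⁺][CO₃²⁻] = [CO₃²⁻](0.11)
[CO₃²⁻] = 9.5×10⁻¹⁰ / (0.11) = 8.6×10⁻⁹
[CO₃²⁻] = 8.6×10⁻⁹ M

8.6×10⁻⁹ M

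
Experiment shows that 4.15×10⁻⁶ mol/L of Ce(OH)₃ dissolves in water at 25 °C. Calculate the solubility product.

Ce(OH)₃(s) ⇌ Ce³⁺(aq) + 3 OH⁻(aq)
If s mol/L of Ce(OH)₃ dissolves, [Ce³⁺] = s and [OH⁻] = 3s.
Ksp = [Ce³⁺][OH⁻]^3 = s · (3s)^3 = 27s^4
Ksp = 27 × (4.15×10⁻⁶)^4 = 8.01×10⁻²¹

Ksp = 8.01×10⁻²¹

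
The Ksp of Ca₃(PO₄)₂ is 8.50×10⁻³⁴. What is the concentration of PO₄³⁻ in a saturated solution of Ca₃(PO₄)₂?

Ca₃(PO₄)₂(s) ⇌ 3 Ca²⁺(aq) + 2 PO₄³⁻(aq)
For each mole of Ca₃(PO₄)₂ that dissolves per liter, [Ca²⁺] = 3s and [PO₄³⁻] = 2s; let s denote this solubility.
Ksp = [Ca²⁺]^3[PO₄³⁻]^2 = (3s)^3 · (2s)^2 = 108s^5 = 8.50×10⁻³⁴
s = 9.53×10⁻⁸ mol/L
[PO₄³⁻] = 2s = 1.91×10⁻⁷ mol/L

1.91×10⁻⁷ M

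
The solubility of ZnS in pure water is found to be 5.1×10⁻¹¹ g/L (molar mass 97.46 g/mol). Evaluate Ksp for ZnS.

Ksp = 2.7×10⁻²⁵

Convert to molarity: s = 5.1×10⁻¹¹ / 97.46 = 5.233×10⁻¹³ mol/L
ZnS(s) ⇌ Zn²⁺(aq) + S²⁻(aq)
If s mol/L of ZnS dissolves, [Zn²⁺] = s and [S²⁻] = s.
Ksp = [Zn²⁺][S²⁻] = s · s = s^2
Ksp = (5.233×10⁻¹³)^2 = 2.7×10⁻²⁵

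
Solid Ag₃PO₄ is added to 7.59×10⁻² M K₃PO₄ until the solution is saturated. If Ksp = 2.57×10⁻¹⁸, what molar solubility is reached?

1.08×10⁻⁶ M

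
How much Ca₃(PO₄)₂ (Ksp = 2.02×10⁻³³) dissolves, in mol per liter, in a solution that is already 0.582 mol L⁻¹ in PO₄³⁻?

Ca₃(PO₄)₂(s) ⇌ 3 Ca²⁺(aq) + 2 PO₄³⁻(aq)
Let s be the solubility of Ca₃(PO₄)₂ here. The common ion gives [PO₄³⁻] ≈ 0.582 mol L⁻¹, and [Ca²⁺] = 3s.
Ksp = [Ca²⁺]^3[PO₄³⁻]^2 = (3s)^3(0.582)^2
(3s)^3 = 2.02×10⁻³³ / (0.582)^2 = 5.96×10⁻³³
s = 6.04×10⁻¹² mol L⁻¹

6.04×10⁻¹² M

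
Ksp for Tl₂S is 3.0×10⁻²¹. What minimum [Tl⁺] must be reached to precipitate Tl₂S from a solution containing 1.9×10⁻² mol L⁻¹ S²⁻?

Each salt precipitates once Q = Ksp for that salt.
Tl₂S(s) ⇌ 2 Tl⁺(aq) + S²⁻(aq)
Ksp = [Tl⁺]^2[S²⁻] = [Tl⁺]^2(1.9×10⁻²)
[Tl⁺]^2 = 3.0×10⁻²¹ / (1.9×10⁻²) = 1.6×10⁻¹⁹
[Tl⁺] = 4.0×10⁻¹⁰ mol L⁻¹

4.0×10⁻¹⁰ M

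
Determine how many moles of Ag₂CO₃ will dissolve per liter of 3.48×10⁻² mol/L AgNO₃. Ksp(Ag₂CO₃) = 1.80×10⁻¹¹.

1.49×10⁻⁸ M

Ag₂CO₃(s) ⇌ 2 Ag⁺(aq) + CO₃²⁻(aq)
Let s be the solubility of Ag₂CO₃ here. The common ion gives [Ag⁺] ≈ 3.48×10⁻² mol/L, and [CO₃²⁻] = s.
Ksp = [Ag⁺]^2[CO₃²⁻] = (3.48×10⁻²)^2s
s = 1.80×10⁻¹¹ / (3.48×10⁻²)^2 = 1.49×10⁻⁸
s = 1.49×10⁻⁸ mol/L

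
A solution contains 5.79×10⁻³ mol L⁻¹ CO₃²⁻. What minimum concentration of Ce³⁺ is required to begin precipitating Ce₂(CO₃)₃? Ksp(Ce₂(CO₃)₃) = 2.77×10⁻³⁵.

1.19×10⁻¹⁴ M

Precipitation of each salt begins when its ion product equals Ksp.
Ce₂(CO₃)₃(s) ⇌ 2 Ce³⁺(aq) + 3 CO₃²⁻(aq)
Ksp = [Ce³⁺]^2[CO₃²⁻]^3 = [Ce³⁺]^2(5.79×10⁻³)^3
[Ce³⁺]^2 = 2.77×10⁻³⁵ / (5.79×10⁻³)^3 = 1.43×10⁻²⁸
[Ce³⁺] = 1.19×10⁻¹⁴ mol L⁻¹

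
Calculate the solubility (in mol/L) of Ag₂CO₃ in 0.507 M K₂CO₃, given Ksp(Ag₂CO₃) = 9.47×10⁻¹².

Ag₂CO₃(s) ⇌ 2 Ag⁺(aq) + CO₃²⁻(aq)
Let s be the solubility of Ag₂CO₃ here. The common ion gives [CO₃²⁻] ≈ 0.507 M, and [Ag⁺] = 2s.
Ksp = [Ag⁺]^2[CO₃²⁻] = (2s)^2(0.507)
(2s)^2 = 9.47×10⁻¹² / (0.507) = 1.87×10⁻¹¹
s = 2.16×10⁻⁶ M

2.16×10⁻⁶ M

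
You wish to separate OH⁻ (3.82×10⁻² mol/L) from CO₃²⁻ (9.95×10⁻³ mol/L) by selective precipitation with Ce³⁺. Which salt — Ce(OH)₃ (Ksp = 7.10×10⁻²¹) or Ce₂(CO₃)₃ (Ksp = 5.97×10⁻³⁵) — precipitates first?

Ce(OH)₃

Precipitation of each salt begins when its ion product equals Ksp.
For Ce(OH)₃: [Ce³⁺] = (Ksp/[OH⁻]^3) = 1.27×10⁻¹⁶ mol/L
For Ce₂(CO₃)₃: [Ce³⁺] = (Ksp/[CO₃²⁻]^3)^(1/2) = 7.78×10⁻¹⁵ mol/L
Since Ce(OH)₃ needs less Ce³⁺ to reach saturation, it precipitates first.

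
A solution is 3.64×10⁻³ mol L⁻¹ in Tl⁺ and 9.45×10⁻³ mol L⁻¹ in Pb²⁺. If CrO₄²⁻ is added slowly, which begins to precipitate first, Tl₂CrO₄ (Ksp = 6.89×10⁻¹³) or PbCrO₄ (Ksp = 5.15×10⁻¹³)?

PbCrO₄

A salt starts to precipitate once the ion product Q reaches its Ksp.
For Tl₂CrO₄: [CrO₄²⁻] = (Ksp/[Tl⁺]^2) = 5.20×10⁻⁸ mol L⁻¹
For PbCrO₄: [CrO₄²⁻] = (Ksp/[Pb²⁺]) = 5.45×10⁻¹¹ mol L⁻¹
PbCrO₄ requires the lower [CrO₄²⁻], so it precipitates first.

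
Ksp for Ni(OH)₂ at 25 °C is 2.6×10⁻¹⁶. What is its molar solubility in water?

4.0×10⁻⁶ M

Ni(OH)₂(s) ⇌ Ni²⁺(aq) + 2 OH⁻(aq)
Let s be the molar solubility. Then [Ni²⁺] = s and [OH⁻] = 2s.
Ksp = [Ni²⁺][OH⁻]^2 = s · (2s)^2 = 4s^3
4s^3 = 2.6×10⁻¹⁶  ⇒  s^3 = 6.5×10⁻¹⁷
s = (6.5×10⁻¹⁷)^(1/3) = 4.0×10⁻⁶ mol/L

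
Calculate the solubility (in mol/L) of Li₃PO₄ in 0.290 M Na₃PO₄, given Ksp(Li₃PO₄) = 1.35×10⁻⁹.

Li₃PO₄(s) ⇌ 3 Li⁺(aq) + PO₄³⁻(aq)
Let s be the solubility of Li₃PO₄ here. The common ion gives [PO₄³⁻] ≈ 0.290 M, and [Li⁺] = 3s.
Ksp = [Li⁺]^3[PO₄³⁻] = (3s)^3(0.290)
(3s)^3 = 1.35×10⁻⁹ / (0.290) = 4.66×10⁻⁹
s = 5.57×10⁻⁴ M

5.57×10⁻⁴ M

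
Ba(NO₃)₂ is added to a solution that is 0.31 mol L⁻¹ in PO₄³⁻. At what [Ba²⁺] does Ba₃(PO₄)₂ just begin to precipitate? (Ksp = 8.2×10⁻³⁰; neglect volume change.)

4.4×10⁻¹⁰ M

Each salt precipitates once Q = Ksp for that salt.
Ba₃(PO₄)₂(s) ⇌ 3 Ba²⁺(aq) + 2 PO₄³⁻(aq)
Ksp = [Ba²⁺]^3[PO₄³⁻]^2 = [Ba²⁺]^3(0.31)^2
[Ba²⁺]^3 = 8.2×10⁻³⁰ / (0.31)^2 = 8.5×10⁻²⁹
[Ba²⁺] = 4.4×10⁻¹⁰ mol L⁻¹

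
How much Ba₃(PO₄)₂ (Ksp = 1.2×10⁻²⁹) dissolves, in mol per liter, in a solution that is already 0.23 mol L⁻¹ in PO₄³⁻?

Ba₃(PO₄)₂(s) ⇌ 3 Ba²⁺(aq) + 2 PO₄³⁻(aq)
PO₄³⁻ is already present at 0.23 mol L⁻¹. If s mol/L of Ba₃(PO₄)₂ dissolves, [Ba²⁺] = 3s while [PO₄³⁻] ≈ 0.23 mol L⁻¹.
Ksp = [Ba²⁺]^3[PO₄³⁻]^2 = (3s)^3(0.23)^2
(3s)^3 = 1.2×10⁻²⁹ / (0.23)^2 = 2.3×10⁻²⁸
s = 2.0×10⁻¹⁰ mol L⁻¹

2.0×10⁻¹⁰ M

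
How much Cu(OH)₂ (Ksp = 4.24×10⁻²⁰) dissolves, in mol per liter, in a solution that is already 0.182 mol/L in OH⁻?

1.28×10⁻¹⁸ M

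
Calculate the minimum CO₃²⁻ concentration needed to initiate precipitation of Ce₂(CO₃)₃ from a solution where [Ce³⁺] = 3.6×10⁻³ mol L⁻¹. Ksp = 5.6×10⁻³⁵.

1.6×10⁻¹⁰ M

Precipitation of each salt begins when its ion product equals Ksp.
Ce₂(CO₃)₃(s) ⇌ 2 Ce³⁺(aq) + 3 CO₃²⁻(aq)
Ksp = [Ce³⁺]^2[CO₃²⁻]^3 = [CO₃²⁻]^3(3.6×10⁻³)^2
[CO₃²⁻]^3 = 5.6×10⁻³⁵ / (3.6×10⁻³)^2 = 4.3×10⁻³⁰
[CO₃²⁻] = 1.6×10⁻¹⁰ mol L⁻¹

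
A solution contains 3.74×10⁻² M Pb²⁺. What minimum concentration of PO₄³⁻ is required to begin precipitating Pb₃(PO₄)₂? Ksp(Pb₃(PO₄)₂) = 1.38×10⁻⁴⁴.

1.62×10⁻²⁰ M

Precipitation of each salt begins when its ion product equals Ksp.
Pb₃(PO₄)₂(s) ⇌ 3 Pb²⁺(aq) + 2 PO₄³⁻(aq)
Ksp = [Pb²⁺]^3[PO₄³⁻]^2 = [PO₄³⁻]^2(3.74×10⁻²)^3
[PO₄³⁻]^2 = 1.38×10⁻⁴⁴ / (3.74×10⁻²)^3 = 2.64×10⁻⁴⁰
[PO₄³⁻] = 1.62×10⁻²⁰ M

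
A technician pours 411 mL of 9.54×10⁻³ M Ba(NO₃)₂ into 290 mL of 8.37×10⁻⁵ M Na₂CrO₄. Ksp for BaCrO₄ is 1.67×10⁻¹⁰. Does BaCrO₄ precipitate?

After mixing, V = 411 mL + 290 mL = 701 mL.
[Ba²⁺] = (9.54×10⁻³)(411)/701 = 5.59×10⁻³ M
[CrO₄²⁻] = (8.37×10⁻⁵)(290)/701 = 3.46×10⁻⁵ M
Q = [Ba²⁺][CrO₄²⁻] = 1.94×10⁻⁷
Q = 1.94×10⁻⁷ > Ksp = 1.67×10⁻¹⁰, so the solution is supersaturated and BaCrO₄ precipitates.

Yes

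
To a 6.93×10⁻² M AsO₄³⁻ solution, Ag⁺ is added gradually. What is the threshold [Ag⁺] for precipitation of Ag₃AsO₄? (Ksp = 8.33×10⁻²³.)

Precipitation begins when Q = Ksp.
Ag₃AsO₄(s) ⇌ 3 Ag⁺(aq) + AsO₄³⁻(aq)
Ksp = [Ag⁺]^3[AsO₄³⁻] = [Ag⁺]^3(6.93×10⁻²)
[Ag⁺]^3 = 8.33×10⁻²³ / (6.93×10⁻²) = 1.20×10⁻²¹
[Ag⁺] = 1.06×10⁻⁷ M

1.06×10⁻⁷ M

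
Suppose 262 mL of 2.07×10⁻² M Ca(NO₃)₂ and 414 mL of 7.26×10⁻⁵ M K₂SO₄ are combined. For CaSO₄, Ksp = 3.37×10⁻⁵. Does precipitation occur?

No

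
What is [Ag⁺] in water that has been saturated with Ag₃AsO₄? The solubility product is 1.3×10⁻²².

4.4×10⁻⁶ M

Ag₃AsO₄(s) ⇌ 3 Ag⁺(aq) + AsO₄³⁻(aq)
Call the molar solubility s, so that [Ag⁺] = 3s and [AsO₄³⁻] = s.
Ksp = [Ag⁺]^3[AsO₄³⁻] = (3s)^3 · s = 27s^4 = 1.3×10⁻²²
s = 1.5×10⁻⁶ mol/L
[Ag⁺] = 3s = 4.4×10⁻⁶ mol/L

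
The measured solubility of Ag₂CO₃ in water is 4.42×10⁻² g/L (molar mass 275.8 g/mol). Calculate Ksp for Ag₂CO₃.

Convert to molarity: s = 4.42×10⁻² / 275.8 = 1.6026×10⁻⁴ mol/L
Ag₂CO₃(s) ⇌ 2 Ag⁺(aq) + CO₃²⁻(aq)
With molar solubility s: [Ag⁺] = 2s, [CO₃²⁻] = s.
Ksp = [Ag⁺]^2[CO₃²⁻] = (2s)^2 · s = 4s^3
Ksp = 4 × (1.6026×10⁻⁴)^3 = 1.65×10⁻¹¹

Ksp = 1.65×10⁻¹¹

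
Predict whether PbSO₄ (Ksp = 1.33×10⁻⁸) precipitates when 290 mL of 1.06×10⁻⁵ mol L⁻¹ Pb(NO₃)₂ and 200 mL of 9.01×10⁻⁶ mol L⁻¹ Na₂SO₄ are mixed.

After mixing, V = 290 mL + 200 mL = 490 mL.
[Pb²⁺] = (1.06×10⁻⁵)(290)/490 = 6.27×10⁻⁶ mol L⁻¹
[SO₄²⁻] = (9.01×10⁻⁶)(200)/490 = 3.68×10⁻⁶ mol L⁻¹
Q = [Pb²⁺][SO₄²⁻] = 2.31×10⁻¹¹
Q < Ksp (2.31×10⁻¹¹ vs 1.33×10⁻⁸); the solution remains unsaturated and no precipitate forms.

No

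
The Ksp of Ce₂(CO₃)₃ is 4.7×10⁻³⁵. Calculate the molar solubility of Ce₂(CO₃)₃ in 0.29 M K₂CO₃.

Ce₂(CO₃)₃(s) ⇌ 2 Ce³⁺(aq) + 3 CO₃²⁻(aq)
The solution already contains CO₃²⁻ at 0.29 M. Let s be the molar solubility of Ce₂(CO₃)₃.
[CO₃²⁻] ≈ 0.29 M (common ion dominates); [Ce³⁺] = 2s.
Ksp = [Ce³⁺]^2[CO₃²⁻]^3 = (2s)^2(0.29)^3
(2s)^2 = 4.7×10⁻³⁵ / (0.29)^3 = 1.9×10⁻³³
s = 2.2×10⁻¹⁷ M

2.2×10⁻¹⁷ M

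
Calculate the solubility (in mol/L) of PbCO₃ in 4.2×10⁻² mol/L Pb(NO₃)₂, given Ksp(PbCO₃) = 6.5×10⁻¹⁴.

PbCO₃(s) ⇌ Pb²⁺(aq) + CO₃²⁻(aq)
Let s be the solubility of PbCO₃ here. The common ion gives [Pb²⁺] ≈ 4.2×10⁻² mol/L, and [CO₃²⁻] = s.
Ksp = [Pb²⁺][CO₃²⁻] = (4.2×10⁻²)s
s = 6.5×10⁻¹⁴ / (4.2×10⁻²) = 1.5×10⁻¹²
s = 1.5×10⁻¹² mol/L

1.5×10⁻¹² M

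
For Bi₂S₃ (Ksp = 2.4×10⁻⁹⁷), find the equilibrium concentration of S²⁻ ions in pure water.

Bi₂S₃(s) ⇌ 2 Bi³⁺(aq) + 3 S²⁻(aq)
If s mol/L of Bi₂S₃ dissolves, [Bi³⁺] = 2s and [S²⁻] = 3s.
Ksp = [Bi³⁺]^2[S²⁻]^3 = (2s)^2 · (3s)^3 = 108s^5 = 2.4×10⁻⁹⁷
s = 1.9×10⁻²⁰ M
[S²⁻] = 3s = 5.6×10⁻²⁰ M

5.6×10⁻²⁰ M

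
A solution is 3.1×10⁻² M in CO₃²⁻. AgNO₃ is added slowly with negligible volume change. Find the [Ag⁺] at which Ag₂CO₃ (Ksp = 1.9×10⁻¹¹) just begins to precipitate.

2.5×10⁻⁵ M

Precipitation of each salt begins when its ion product equals Ksp.
Ag₂CO₃(s) ⇌ 2 Ag⁺(aq) + CO₃²⁻(aq)
Ksp = [Ag⁺]^2[CO₃²⁻] = [Ag⁺]^2(3.1×10⁻²)
[Ag⁺]^2 = 1.9×10⁻¹¹ / (3.1×10⁻²) = 6.1×10⁻¹⁰
[Ag⁺] = 2.5×10⁻⁵ M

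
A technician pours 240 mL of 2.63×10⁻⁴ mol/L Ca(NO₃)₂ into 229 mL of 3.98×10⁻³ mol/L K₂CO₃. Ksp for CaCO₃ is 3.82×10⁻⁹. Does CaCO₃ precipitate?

Total volume after mixing = 240 + 229 = 469 mL.
[Ca²⁺] = (2.63×10⁻⁴)(240)/469 = 1.35×10⁻⁴ mol/L
[CO₃²⁻] = (3.98×10⁻³)(229)/469 = 1.94×10⁻³ mol/L
Q = [Ca²⁺][CO₃²⁻] = 2.62×10⁻⁷
Q = 2.62×10⁻⁷ > Ksp = 3.82×10⁻⁹, so the solution is supersaturated and CaCO₃ precipitates.

Yes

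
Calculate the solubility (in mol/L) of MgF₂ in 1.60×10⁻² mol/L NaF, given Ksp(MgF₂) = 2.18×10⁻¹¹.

MgF₂(s) ⇌ Mg²⁺(aq) + 2 F⁻(aq)
The solution already contains F⁻ at 1.60×10⁻² mol/L. Let s be the molar solubility of MgF₂.
[F⁻] ≈ 1.60×10⁻² mol/L (common ion dominates); [Mg²⁺] = s.
Ksp = [Mg²⁺][F⁻]^2 = s(1.60×10⁻²)^2
s = 2.18×10⁻¹¹ / (1.60×10⁻²)^2 = 8.52×10⁻⁸
s = 8.52×10⁻⁸ mol/L

8.52×10⁻⁸ M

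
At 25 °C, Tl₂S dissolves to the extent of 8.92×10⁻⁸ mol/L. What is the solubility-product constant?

Tl₂S(s) ⇌ 2 Tl⁺(aq) + S²⁻(aq)
Call the molar solubility s, so that [Tl⁺] = 2s and [S²⁻] = s.
Ksp = [Tl⁺]^2[S²⁻] = (2s)^2 · s = 4s^3
Ksp = 4 × (8.92×10⁻⁸)^3 = 2.84×10⁻²¹

Ksp = 2.84×10⁻²¹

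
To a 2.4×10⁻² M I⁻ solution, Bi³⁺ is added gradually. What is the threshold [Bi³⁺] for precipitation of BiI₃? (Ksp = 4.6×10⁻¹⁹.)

A salt starts to precipitate once the ion product Q reaches its Ksp.
BiI₃(s) ⇌ Bi³⁺(aq) + 3 I⁻(aq)
Ksp = [Bi³⁺][I⁻]^3 = [Bi³⁺](2.4×10⁻²)^3
[Bi³⁺] = 4.6×10⁻¹⁹ / (2.4×10⁻²)^3 = 3.3×10⁻¹⁴
[Bi³⁺] = 3.3×10⁻¹⁴ M

3.3×10⁻¹⁴ M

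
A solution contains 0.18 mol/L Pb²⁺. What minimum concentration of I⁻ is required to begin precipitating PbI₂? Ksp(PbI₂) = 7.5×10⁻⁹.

A salt starts to precipitate once the ion product Q reaches its Ksp.
PbI₂(s) ⇌ Pb²⁺(aq) + 2 I⁻(aq)
Ksp = [Pb²⁺][I⁻]^2 = [I⁻]^2(0.18)
[I⁻]^2 = 7.5×10⁻⁹ / (0.18) = 4.2×10⁻⁸
[I⁻] = 2.0×10⁻⁴ mol/L

2.0×10⁻⁴ M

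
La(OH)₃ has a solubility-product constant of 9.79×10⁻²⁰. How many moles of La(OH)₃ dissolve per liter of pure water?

La(OH)₃(s) ⇌ La³⁺(aq) + 3 OH⁻(aq)
Let s be the molar solubility. Then [La³⁺] = s and [OH⁻] = 3s.
Ksp = [La³⁺][OH⁻]^3 = s · (3s)^3 = 27s^4
27s^4 = 9.79×10⁻²⁰  ⇒  s^4 = 3.63×10⁻²¹
s = 7.76×10⁻⁶ M

7.76×10⁻⁶ M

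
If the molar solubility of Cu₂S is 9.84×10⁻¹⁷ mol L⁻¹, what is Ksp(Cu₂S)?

Ksp = 3.81×10⁻⁴⁸

Cu₂S(s) ⇌ 2 Cu⁺(aq) + S²⁻(aq)
If s mol/L of Cu₂S dissolves, [Cu⁺] = 2s and [S²⁻] = s.
Ksp = [Cu⁺]^2[S²⁻] = (2s)^2 · s = 4s^3
Ksp = 4 × (9.84×10⁻¹⁷)^3 = 3.81×10⁻⁴⁸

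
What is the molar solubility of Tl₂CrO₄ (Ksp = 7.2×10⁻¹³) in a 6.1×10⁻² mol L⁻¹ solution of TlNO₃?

Tl₂CrO₄(s) ⇌ 2 Tl⁺(aq) + CrO₄²⁻(aq)
Tl⁺ is already present at 6.1×10⁻² mol L⁻¹. If s mol/L of Tl₂CrO₄ dissolves, [CrO₄²⁻] = s while [Tl⁺] ≈ 6.1×10⁻² mol L⁻¹.
Ksp = [Tl⁺]^2[CrO₄²⁻] = (6.1×10⁻²)^2s
s = 7.2×10⁻¹³ / (6.1×10⁻²)^2 = 1.9×10⁻¹⁰
s = 1.9×10⁻¹⁰ mol L⁻¹

1.9×10⁻¹⁰ M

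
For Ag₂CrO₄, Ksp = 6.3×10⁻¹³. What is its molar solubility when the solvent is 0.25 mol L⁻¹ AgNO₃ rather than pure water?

1.0×10⁻¹¹ M

Ag₂CrO₄(s) ⇌ 2 Ag⁺(aq) + CrO₄²⁻(aq)
Let s be the solubility of Ag₂CrO₄ here. The common ion gives [Ag⁺] ≈ 0.25 mol L⁻¹, and [CrO₄²⁻] = s.
Ksp = [Ag⁺]^2[CrO₄²⁻] = (0.25)^2s
s = 6.3×10⁻¹³ / (0.25)^2 = 1.0×10⁻¹¹
s = 1.0×10⁻¹¹ mol L⁻¹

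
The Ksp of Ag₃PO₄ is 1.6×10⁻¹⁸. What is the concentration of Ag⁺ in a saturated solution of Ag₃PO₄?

4.7×10⁻⁵ M

Ag₃PO₄(s) ⇌ 3 Ag⁺(aq) + PO₄³⁻(aq)
Call the molar solubility s, so that [Ag⁺] = 3s and [PO₄³⁻] = s.
Ksp = [Ag⁺]^3[PO₄³⁻] = (3s)^3 · s = 27s^4 = 1.6×10⁻¹⁸
s = 1.6×10⁻⁵ mol/L
[Ag⁺] = 3s = 4.7×10⁻⁵ mol/L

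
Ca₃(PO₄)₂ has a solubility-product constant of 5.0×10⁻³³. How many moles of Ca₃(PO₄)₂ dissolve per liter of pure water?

1.4×10⁻⁷ M

Ca₃(PO₄)₂(s) ⇌ 3 Ca²⁺(aq) + 2 PO₄³⁻(aq)
With molar solubility s: [Ca²⁺] = 3s, [PO₄³⁻] = 2s.
Ksp = [Ca²⁺]^3[PO₄³⁻]^2 = (3s)^3 · (2s)^2 = 108s^5
108s^5 = 5.0×10⁻³³  ⇒  s^5 = 4.6×10⁻³⁵
Taking the 5th root, s = 1.4×10⁻⁷ mol L⁻¹.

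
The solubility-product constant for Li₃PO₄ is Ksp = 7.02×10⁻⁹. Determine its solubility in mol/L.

4.02×10⁻³ M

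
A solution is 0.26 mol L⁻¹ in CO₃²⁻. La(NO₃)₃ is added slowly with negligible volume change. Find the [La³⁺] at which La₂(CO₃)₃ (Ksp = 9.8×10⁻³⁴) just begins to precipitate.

The threshold for precipitation is Q = Ksp.
La₂(CO₃)₃(s) ⇌ 2 La³⁺(aq) + 3 CO₃²⁻(aq)
Ksp = [La³⁺]^2[CO₃²⁻]^3 = [La³⁺]^2(0.26)^3
[La³⁺]^2 = 9.8×10⁻³⁴ / (0.26)^3 = 5.6×10⁻³²
[La³⁺] = 2.4×10⁻¹⁶ mol L⁻¹

2.4×10⁻¹⁶ M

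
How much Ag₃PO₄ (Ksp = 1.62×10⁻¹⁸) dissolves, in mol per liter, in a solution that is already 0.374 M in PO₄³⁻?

Ag₃PO₄(s) ⇌ 3 Ag⁺(aq) + PO₄³⁻(aq)
The solution already contains PO₄³⁻ at 0.374 M. Let s be the molar solubility of Ag₃PO₄.
[PO₄³⁻] ≈ 0.374 M (common ion dominates); [Ag⁺] = 3s.
Ksp = [Ag⁺]^3[PO₄³⁻] = (3s)^3(0.374)
(3s)^3 = 1.62×10⁻¹⁸ / (0.374) = 4.33×10⁻¹⁸
s = 5.43×10⁻⁷ M

5.43×10⁻⁷ M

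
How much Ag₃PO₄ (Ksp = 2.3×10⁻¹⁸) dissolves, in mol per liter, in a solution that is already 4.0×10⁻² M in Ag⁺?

3.6×10⁻¹⁴ M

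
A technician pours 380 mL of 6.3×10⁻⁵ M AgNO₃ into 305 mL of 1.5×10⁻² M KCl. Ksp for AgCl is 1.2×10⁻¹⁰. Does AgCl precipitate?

Total volume after mixing = 380 + 305 = 685 mL.
[Ag⁺] = (6.3×10⁻⁵)(380)/685 = 3.5×10⁻⁵ M
[Cl⁻] = (1.5×10⁻²)(305)/685 = 6.7×10⁻³ M
Q = [Ag⁺][Cl⁻] = 2.3×10⁻⁷
Since Q (2.3×10⁻⁷) exceeds Ksp (1.2×10⁻¹⁰), AgCl will precipitate.

Yes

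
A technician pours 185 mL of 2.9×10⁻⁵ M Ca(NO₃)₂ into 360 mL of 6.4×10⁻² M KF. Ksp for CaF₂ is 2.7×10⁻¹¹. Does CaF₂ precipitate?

The combined volume is 545 mL.
[Ca²⁺] = (2.9×10⁻⁵)(185)/545 = 9.8×10⁻⁶ M
[F⁻] = (6.4×10⁻²)(360)/545 = 4.2×10⁻² M
Q = [Ca²⁺][F⁻]^2 = 1.8×10⁻⁸
Q = 1.8×10⁻⁸ > Ksp = 2.7×10⁻¹¹, so the solution is supersaturated and CaF₂ precipitates.

Yes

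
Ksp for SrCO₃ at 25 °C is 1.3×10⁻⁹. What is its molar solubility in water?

SrCO₃(s) ⇌ Sr²⁺(aq) + CO₃²⁻(aq)
Let s be the molar solubility. Then [Sr²⁺] = s and [CO₃²⁻] = s.
Ksp = [Sr²⁺][CO₃²⁻] = s · s = s^2
s^2 = 1.3×10⁻⁹
s = 3.6×10⁻⁵ M

3.6×10⁻⁵ M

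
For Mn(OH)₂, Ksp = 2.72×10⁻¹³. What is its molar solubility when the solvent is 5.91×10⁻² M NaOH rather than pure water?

7.79×10⁻¹¹ M

Mn(OH)₂(s) ⇌ Mn²⁺(aq) + 2 OH⁻(aq)
Let s be the solubility of Mn(OH)₂ here. The common ion gives [OH⁻] ≈ 5.91×10⁻² M, and [Mn²⁺] = s.
Ksp = [Mn²⁺][OH⁻]^2 = s(5.91×10⁻²)^2
s = 2.72×10⁻¹³ / (5.91×10⁻²)^2 = 7.79×10⁻¹¹
s = 7.79×10⁻¹¹ M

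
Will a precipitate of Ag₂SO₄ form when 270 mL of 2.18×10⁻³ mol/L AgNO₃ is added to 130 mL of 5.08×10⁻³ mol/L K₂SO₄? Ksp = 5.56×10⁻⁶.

No

The combined volume is 400 mL.
[Ag⁺] = (2.18×10⁻³)(270)/400 = 1.47×10⁻³ mol/L
[SO₄²⁻] = (5.08×10⁻³)(130)/400 = 1.65×10⁻³ mol/L
Q = [Ag⁺]^2[SO₄²⁻] = 3.57×10⁻⁹
Q < Ksp (3.57×10⁻⁹ vs 5.56×10⁻⁶); the solution remains unsaturated and no precipitate forms.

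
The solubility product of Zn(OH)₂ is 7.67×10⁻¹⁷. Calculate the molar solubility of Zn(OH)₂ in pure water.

Zn(OH)₂(s) ⇌ Zn²⁺(aq) + 2 OH⁻(aq)
With molar solubility s: [Zn²⁺] = s, [OH⁻] = 2s.
Ksp = [Zn²⁺][OH⁻]^2 = s · (2s)^2 = 4s^3
4s^3 = 7.67×10⁻¹⁷  ⇒  s^3 = 1.92×10⁻¹⁷
s = 2.68×10⁻⁶ mol/L

2.68×10⁻⁶ M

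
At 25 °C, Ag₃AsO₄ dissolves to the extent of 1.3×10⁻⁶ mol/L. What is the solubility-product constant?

Ksp = 7.7×10⁻²³

Ag₃AsO₄(s) ⇌ 3 Ag⁺(aq) + AsO₄³⁻(aq)
Call the molar solubility s, so that [Ag⁺] = 3s and [AsO₄³⁻] = s.
Ksp = [Ag⁺]^3[AsO₄³⁻] = (3s)^3 · s = 27s^4
Ksp = 27 × (1.3×10⁻⁶)^4 = 7.7×10⁻²³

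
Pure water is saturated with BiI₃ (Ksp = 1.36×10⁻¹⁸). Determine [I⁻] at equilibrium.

4.49×10⁻⁵ M

BiI₃(s) ⇌ Bi³⁺(aq) + 3 I⁻(aq)
For each mole of BiI₃ that dissolves per liter, [Bi³⁺] = s and [I⁻] = 3s; let s denote this solubility.
Ksp = [Bi³⁺][I⁻]^3 = s · (3s)^3 = 27s^4 = 1.36×10⁻¹⁸
s = 1.50×10⁻⁵ M
[I⁻] = 3s = 4.49×10⁻⁵ M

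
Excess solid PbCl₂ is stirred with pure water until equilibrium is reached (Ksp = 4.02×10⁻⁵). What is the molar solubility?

PbCl₂(s) ⇌ Pb²⁺(aq) + 2 Cl⁻(aq)
If s mol/L of PbCl₂ dissolves, [Pb²⁺] = s and [Cl⁻] = 2s.
Ksp = [Pb²⁺][Cl⁻]^2 = s · (2s)^2 = 4s^3
4s^3 = 4.02×10⁻⁵  ⇒  s^3 = 1.01×10⁻⁵
s = 2.16×10⁻² M

2.16×10⁻² M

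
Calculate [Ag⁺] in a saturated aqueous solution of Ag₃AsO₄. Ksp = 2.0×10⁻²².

Ag₃AsO₄(s) ⇌ 3 Ag⁺(aq) + AsO₄³⁻(aq)
Let s be the molar solubility. Then [Ag⁺] = 3s and [AsO₄³⁻] = s.
Ksp = [Ag⁺]^3[AsO₄³⁻] = (3s)^3 · s = 27s^4 = 2.0×10⁻²²
s = 1.6×10⁻⁶ mol L⁻¹
[Ag⁺] = 3s = 4.9×10⁻⁶ mol L⁻¹

4.9×10⁻⁶ M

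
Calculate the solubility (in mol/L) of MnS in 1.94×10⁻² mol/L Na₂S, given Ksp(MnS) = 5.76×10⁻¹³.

2.97×10⁻¹¹ M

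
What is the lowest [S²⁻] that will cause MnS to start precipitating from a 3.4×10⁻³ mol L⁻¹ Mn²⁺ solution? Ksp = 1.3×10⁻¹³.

3.8×10⁻¹¹ M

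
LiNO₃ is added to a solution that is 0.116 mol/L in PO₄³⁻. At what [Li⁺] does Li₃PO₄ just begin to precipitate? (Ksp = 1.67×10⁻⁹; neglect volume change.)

Precipitation of each salt begins when its ion product equals Ksp.
Li₃PO₄(s) ⇌ 3 Li⁺(aq) + PO₄³⁻(aq)
Ksp = [Li⁺]^3[PO₄³⁻] = [Li⁺]^3(0.116)
[Li⁺]^3 = 1.67×10⁻⁹ / (0.116) = 1.44×10⁻⁸
[Li⁺] = 2.43×10⁻³ mol/L

2.43×10⁻³ M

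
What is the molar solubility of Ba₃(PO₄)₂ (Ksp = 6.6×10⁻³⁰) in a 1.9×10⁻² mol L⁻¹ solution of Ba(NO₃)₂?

Ba₃(PO₄)₂(s) ⇌ 3 Ba²⁺(aq) + 2 PO₄³⁻(aq)
The solution already contains Ba²⁺ at 1.9×10⁻² mol L⁻¹. Let s be the molar solubility of Ba₃(PO₄)₂.
[Ba²⁺] ≈ 1.9×10⁻² mol L⁻¹ (common ion dominates); [PO₄³⁻] = 2s.
Ksp = [Ba²⁺]^3[PO₄³⁻]^2 = (1.9×10⁻²)^3(2s)^2
(2s)^2 = 6.6×10⁻³⁰ / (1.9×10⁻²)^3 = 9.6×10⁻²⁵
s = 4.9×10⁻¹³ mol L⁻¹

4.9×10⁻¹³ M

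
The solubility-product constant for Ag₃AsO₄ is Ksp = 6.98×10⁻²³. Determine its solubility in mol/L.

1.27×10⁻⁶ M

Ag₃AsO₄(s) ⇌ 3 Ag⁺(aq) + AsO₄³⁻(aq)
With molar solubility s: [Ag⁺] = 3s, [AsO₄³⁻] = s.
Ksp = [Ag⁺]^3[AsO₄³⁻] = (3s)^3 · s = 27s^4
27s^4 = 6.98×10⁻²³  ⇒  s^4 = 2.59×10⁻²⁴
s = (2.59×10⁻²⁴)^(1/4) = 1.27×10⁻⁶ mol L⁻¹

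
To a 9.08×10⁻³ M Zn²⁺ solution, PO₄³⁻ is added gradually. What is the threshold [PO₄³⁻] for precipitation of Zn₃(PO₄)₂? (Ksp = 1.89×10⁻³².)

Each salt precipitates once Q = Ksp for that salt.
Zn₃(PO₄)₂(s) ⇌ 3 Zn²⁺(aq) + 2 PO₄³⁻(aq)
Ksp = [Zn²⁺]^3[PO₄³⁻]^2 = [PO₄³⁻]^2(9.08×10⁻³)^3
[PO₄³⁻]^2 = 1.89×10⁻³² / (9.08×10⁻³)^3 = 2.52×10⁻²⁶
[PO₄³⁻] = 1.59×10⁻¹³ M

1.59×10⁻¹³ M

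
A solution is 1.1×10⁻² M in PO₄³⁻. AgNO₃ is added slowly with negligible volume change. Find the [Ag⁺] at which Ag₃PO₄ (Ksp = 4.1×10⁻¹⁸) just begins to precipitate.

A salt starts to precipitate once the ion product Q reaches its Ksp.
Ag₃PO₄(s) ⇌ 3 Ag⁺(aq) + PO₄³⁻(aq)
Ksp = [Ag⁺]^3[PO₄³⁻] = [Ag⁺]^3(1.1×10⁻²)
[Ag⁺]^3 = 4.1×10⁻¹⁸ / (1.1×10⁻²) = 3.7×10⁻¹⁶
[Ag⁺] = 7.2×10⁻⁶ M

7.2×10⁻⁶ M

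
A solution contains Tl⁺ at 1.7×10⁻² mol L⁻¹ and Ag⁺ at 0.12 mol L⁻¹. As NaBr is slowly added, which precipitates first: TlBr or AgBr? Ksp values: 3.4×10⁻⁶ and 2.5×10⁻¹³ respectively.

AgBr

Each salt precipitates once Q = Ksp for that salt.
For TlBr: [Br⁻] = (Ksp/[Tl⁺]) = 2.0×10⁻⁴ mol L⁻¹
For AgBr: [Br⁻] = (Ksp/[Ag⁺]) = 2.1×10⁻¹² mol L⁻¹
The smaller threshold [Br⁻] is reached first, so AgBr precipitates first.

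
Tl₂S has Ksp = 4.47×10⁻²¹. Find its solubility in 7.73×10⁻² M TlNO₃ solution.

7.48×10⁻¹⁹ M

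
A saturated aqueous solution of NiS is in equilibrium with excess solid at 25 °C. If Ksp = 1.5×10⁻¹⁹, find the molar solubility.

NiS(s) ⇌ Ni²⁺(aq) + S²⁻(aq)
With molar solubility s: [Ni²⁺] = s, [S²⁻] = s.
Ksp = [Ni²⁺][S²⁻] = s · s = s^2
s^2 = 1.5×10⁻¹⁹
Taking the 2nd root, s = 3.9×10⁻¹⁰ mol/L.

3.9×10⁻¹⁰ M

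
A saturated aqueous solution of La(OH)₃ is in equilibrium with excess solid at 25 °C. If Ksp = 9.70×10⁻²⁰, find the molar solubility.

7.74×10⁻⁶ M

La(OH)₃(s) ⇌ La³⁺(aq) + 3 OH⁻(aq)
If s mol/L of La(OH)₃ dissolves, [La³⁺] = s and [OH⁻] = 3s.
Ksp = [La³⁺][OH⁻]^3 = s · (3s)^3 = 27s^4
27s^4 = 9.70×10⁻²⁰  ⇒  s^4 = 3.59×10⁻²¹
s = 7.74×10⁻⁶ mol L⁻¹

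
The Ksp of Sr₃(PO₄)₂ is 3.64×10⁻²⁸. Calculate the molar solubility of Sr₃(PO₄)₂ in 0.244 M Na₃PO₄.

Sr₃(PO₄)₂(s) ⇌ 3 Sr²⁺(aq) + 2 PO₄³⁻(aq)
Let s be the solubility of Sr₃(PO₄)₂ here. The common ion gives [PO₄³⁻] ≈ 0.244 M, and [Sr²⁺] = 3s.
Ksp = [Sr²⁺]^3[PO₄³⁻]^2 = (3s)^3(0.244)^2
(3s)^3 = 3.64×10⁻²⁸ / (0.244)^2 = 6.11×10⁻²⁷
s = 6.10×10⁻¹⁰ M

6.10×10⁻¹⁰ M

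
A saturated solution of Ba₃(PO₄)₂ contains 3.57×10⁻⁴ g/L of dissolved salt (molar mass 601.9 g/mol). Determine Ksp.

Ksp = 7.93×10⁻³⁰

s = (3.57×10⁻⁴ g L⁻¹)/(601.9 g mol⁻¹) = 5.9312×10⁻⁷ M
Ba₃(PO₄)₂(s) ⇌ 3 Ba²⁺(aq) + 2 PO₄³⁻(aq)
Call the molar solubility s, so that [Ba²⁺] = 3s and [PO₄³⁻] = 2s.
Ksp = [Ba²⁺]^3[PO₄³⁻]^2 = (3s)^3 · (2s)^2 = 108s^5
Ksp = 108 × (5.9312×10⁻⁷)^5 = 7.93×10⁻³⁰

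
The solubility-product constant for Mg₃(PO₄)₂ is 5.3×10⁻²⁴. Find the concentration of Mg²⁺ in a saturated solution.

2.6×10⁻⁵ M

Mg₃(PO₄)₂(s) ⇌ 3 Mg²⁺(aq) + 2 PO₄³⁻(aq)
Let s be the molar solubility. Then [Mg²⁺] = 3s and [PO₄³⁻] = 2s.
Ksp = [Mg²⁺]^3[PO₄³⁻]^2 = (3s)^3 · (2s)^2 = 108s^5 = 5.3×10⁻²⁴
s = 8.7×10⁻⁶ mol/L
[Mg²⁺] = 3s = 2.6×10⁻⁵ mol/L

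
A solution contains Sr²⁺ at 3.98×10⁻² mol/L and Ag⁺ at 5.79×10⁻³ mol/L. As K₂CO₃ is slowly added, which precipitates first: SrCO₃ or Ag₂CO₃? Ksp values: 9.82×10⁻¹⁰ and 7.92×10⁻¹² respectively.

SrCO₃

Each salt precipitates once Q = Ksp for that salt.
For SrCO₃: [CO₃²⁻] = (Ksp/[Sr²⁺]) = 2.47×10⁻⁸ mol/L
For Ag₂CO₃: [CO₃²⁻] = (Ksp/[Ag⁺]^2) = 2.36×10⁻⁷ mol/L
Since SrCO₃ needs less CO₃²⁻ to reach saturation, it precipitates first.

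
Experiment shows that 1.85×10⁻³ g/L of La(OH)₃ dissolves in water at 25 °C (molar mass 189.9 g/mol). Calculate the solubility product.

Ksp = 2.43×10⁻¹⁹

s = (1.85×10⁻³ g L⁻¹)/(189.9 g mol⁻¹) = 9.7420×10⁻⁶ M
La(OH)₃(s) ⇌ La³⁺(aq) + 3 OH⁻(aq)
Call the molar solubility s, so that [La³⁺] = s and [OH⁻] = 3s.
Ksp = [La³⁺][OH⁻]^3 = s · (3s)^3 = 27s^4
Ksp = 27 × (9.7420×10⁻⁶)^4 = 2.43×10⁻¹⁹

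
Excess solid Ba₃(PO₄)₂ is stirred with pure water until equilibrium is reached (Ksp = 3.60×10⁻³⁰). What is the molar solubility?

5.06×10⁻⁷ M

Ba₃(PO₄)₂(s) ⇌ 3 Ba²⁺(aq) + 2 PO₄³⁻(aq)
If s mol/L of Ba₃(PO₄)₂ dissolves, [Ba²⁺] = 3s and [PO₄³⁻] = 2s.
Ksp = [Ba²⁺]^3[PO₄³⁻]^2 = (3s)^3 · (2s)^2 = 108s^5
108s^5 = 3.60×10⁻³⁰  ⇒  s^5 = 3.33×10⁻³²
Taking the 5th root, s = 5.06×10⁻⁷ mol L⁻¹.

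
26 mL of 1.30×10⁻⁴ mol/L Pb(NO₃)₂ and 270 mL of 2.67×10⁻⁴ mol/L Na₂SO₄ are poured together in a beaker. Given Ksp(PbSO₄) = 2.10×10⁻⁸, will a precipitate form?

Total volume after mixing = 26 + 270 = 296 mL.
[Pb²⁺] = (1.30×10⁻⁴)(26)/296 = 1.14×10⁻⁵ mol/L
[SO₄²⁻] = (2.67×10⁻⁴)(270)/296 = 2.44×10⁻⁴ mol/L
Q = [Pb²⁺][SO₄²⁻] = 2.78×10⁻⁹
Q = 2.78×10⁻⁹ < Ksp = 2.10×10⁻⁸, so the solution is unsaturated and no precipitate forms.

No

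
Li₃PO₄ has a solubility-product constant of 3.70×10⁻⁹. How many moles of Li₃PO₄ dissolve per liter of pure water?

Li₃PO₄(s) ⇌ 3 Li⁺(aq) + PO₄³⁻(aq)
Call the molar solubility s, so that [Li⁺] = 3s and [PO₄³⁻] = s.
Ksp = [Li⁺]^3[PO₄³⁻] = (3s)^3 · s = 27s^4
27s^4 = 3.70×10⁻⁹  ⇒  s^4 = 1.37×10⁻¹⁰
s = 3.42×10⁻³ M

3.42×10⁻³ M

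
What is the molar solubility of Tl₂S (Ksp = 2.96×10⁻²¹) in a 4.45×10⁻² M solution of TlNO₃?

Tl₂S(s) ⇌ 2 Tl⁺(aq) + S²⁻(aq)
Let s be the solubility of Tl₂S here. The common ion gives [Tl⁺] ≈ 4.45×10⁻² M, and [S²⁻] = s.
Ksp = [Tl⁺]^2[S²⁻] = (4.45×10⁻²)^2s
s = 2.96×10⁻²¹ / (4.45×10⁻²)^2 = 1.49×10⁻¹⁸
s = 1.49×10⁻¹⁸ M

1.49×10⁻¹⁸ M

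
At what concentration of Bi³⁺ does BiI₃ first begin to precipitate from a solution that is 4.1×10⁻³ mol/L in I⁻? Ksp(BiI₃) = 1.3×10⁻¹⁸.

1.9×10⁻¹¹ M

Each salt precipitates once Q = Ksp for that salt.
BiI₃(s) ⇌ Bi³⁺(aq) + 3 I⁻(aq)
Ksp = [Bi³⁺][I⁻]^3 = [Bi³⁺](4.1×10⁻³)^3
[Bi³⁺] = 1.3×10⁻¹⁸ / (4.1×10⁻³)^3 = 1.9×10⁻¹¹
[Bi³⁺] = 1.9×10⁻¹¹ mol/L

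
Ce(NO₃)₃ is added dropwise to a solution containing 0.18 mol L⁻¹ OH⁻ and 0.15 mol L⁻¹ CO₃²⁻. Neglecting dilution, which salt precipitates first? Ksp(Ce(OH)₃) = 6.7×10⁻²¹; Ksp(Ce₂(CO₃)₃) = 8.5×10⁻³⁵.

Ce(OH)₃

The threshold for precipitation is Q = Ksp.
For Ce(OH)₃: [Ce³⁺] = (Ksp/[OH⁻]^3) = 1.1×10⁻¹⁸ mol L⁻¹
For Ce₂(CO₃)₃: [Ce³⁺] = (Ksp/[CO₃²⁻]^3)^(1/2) = 1.6×10⁻¹⁶ mol L⁻¹
Ce(OH)₃ requires the lower [Ce³⁺], so it precipitates first.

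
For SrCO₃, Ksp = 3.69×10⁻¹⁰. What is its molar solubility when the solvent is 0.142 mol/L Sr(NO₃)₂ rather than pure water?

2.60×10⁻⁹ M

SrCO₃(s) ⇌ Sr²⁺(aq) + CO₃²⁻(aq)
Let s be the solubility of SrCO₃ here. The common ion gives [Sr²⁺] ≈ 0.142 mol/L, and [CO₃²⁻] = s.
Ksp = [Sr²⁺][CO₃²⁻] = (0.142)s
s = 3.69×10⁻¹⁰ / (0.142) = 2.60×10⁻⁹
s = 2.60×10⁻⁹ mol/L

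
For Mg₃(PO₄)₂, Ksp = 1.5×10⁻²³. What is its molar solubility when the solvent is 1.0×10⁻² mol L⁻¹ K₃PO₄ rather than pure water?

Mg₃(PO₄)₂(s) ⇌ 3 Mg²⁺(aq) + 2 PO₄³⁻(aq)
The solution already contains PO₄³⁻ at 1.0×10⁻² mol L⁻¹. Let s be the molar solubility of Mg₃(PO₄)₂.
[PO₄³⁻] ≈ 1.0×10⁻² mol L⁻¹ (common ion dominates); [Mg²⁺] = 3s.
Ksp = [Mg²⁺]^3[PO₄³⁻]^2 = (3s)^3(1.0×10⁻²)^2
(3s)^3 = 1.5×10⁻²³ / (1.0×10⁻²)^2 = 1.5×10⁻¹⁹
s = 1.8×10⁻⁷ mol L⁻¹

1.8×10⁻⁷ M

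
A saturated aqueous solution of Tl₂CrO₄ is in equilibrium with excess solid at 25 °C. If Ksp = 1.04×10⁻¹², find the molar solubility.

6.38×10⁻⁵ M

Tl₂CrO₄(s) ⇌ 2 Tl⁺(aq) + CrO₄²⁻(aq)
Let s be the molar solubility. Then [Tl⁺] = 2s and [CrO₄²⁻] = s.
Ksp = [Tl⁺]^2[CrO₄²⁻] = (2s)^2 · s = 4s^3
4s^3 = 1.04×10⁻¹²  ⇒  s^3 = 2.60×10⁻¹³
s = 6.38×10⁻⁵ mol/L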